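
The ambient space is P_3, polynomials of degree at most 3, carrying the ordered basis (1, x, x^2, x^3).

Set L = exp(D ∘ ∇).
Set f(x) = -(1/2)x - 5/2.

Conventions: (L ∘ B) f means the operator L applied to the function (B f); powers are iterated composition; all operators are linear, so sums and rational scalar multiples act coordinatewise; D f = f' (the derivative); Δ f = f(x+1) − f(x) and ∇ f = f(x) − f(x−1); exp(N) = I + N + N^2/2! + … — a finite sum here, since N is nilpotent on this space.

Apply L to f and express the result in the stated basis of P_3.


g(x) = -(1/2)x - 5/2

the series for exp(D ∘ ∇) f terminates at order 0
exp(D ∘ ∇) f = -(1/2)x - 5/2


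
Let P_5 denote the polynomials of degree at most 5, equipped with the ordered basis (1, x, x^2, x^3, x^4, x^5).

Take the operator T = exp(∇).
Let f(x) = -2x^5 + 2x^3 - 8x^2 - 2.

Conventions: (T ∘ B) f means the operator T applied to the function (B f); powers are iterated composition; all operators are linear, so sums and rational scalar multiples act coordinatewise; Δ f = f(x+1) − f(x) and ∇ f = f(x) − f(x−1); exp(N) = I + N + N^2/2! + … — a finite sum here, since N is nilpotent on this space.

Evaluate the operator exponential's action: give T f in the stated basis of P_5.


order-1 term: -10x^4 + 20x^3 - 14x^2 - 12x + 8
order-2 term: -20x^3 + 60x^2 - 64x + 16
order-3 term: -20x^2 + 60x - 48
order-4 term: -10x + 20
order-5 term: -2
the series for exp(∇) f terminates at order 5
exp(∇) f = -2x^5 - 10x^4 + 2x^3 + 18x^2 - 26x - 8

the image equals g(x) = -2x^5 - 10x^4 + 2x^3 + 18x^2 - 26x - 8


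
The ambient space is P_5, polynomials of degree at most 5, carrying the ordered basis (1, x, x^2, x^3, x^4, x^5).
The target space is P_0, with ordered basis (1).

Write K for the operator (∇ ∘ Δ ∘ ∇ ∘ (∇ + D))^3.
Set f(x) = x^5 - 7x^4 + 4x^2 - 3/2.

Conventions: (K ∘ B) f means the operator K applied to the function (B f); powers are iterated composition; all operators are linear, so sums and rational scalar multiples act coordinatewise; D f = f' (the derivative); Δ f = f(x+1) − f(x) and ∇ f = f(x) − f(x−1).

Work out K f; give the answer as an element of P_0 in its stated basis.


g(x) = 0

∇ f = 5x^4 - 38x^3 + 52x^2 - 25x + 4
D f = 5x^4 - 28x^3 + 8x
(∇ + D) f = 10x^4 - 66x^3 + 52x^2 - 17x + 4
∇ (∇ + D) f = 40x^3 - 258x^2 + 342x - 145
Δ ∇ (∇ + D) f = 120x^2 - 396x + 124
∇ Δ ∇ (∇ + D) f = 240x - 516
∇ (∇ ∘ Δ ∘ ∇ ∘ (∇ + D)) f = 240
D (∇ ∘ Δ ∘ ∇ ∘ (∇ + D)) f = 240
(∇ + D) (∇ ∘ Δ ∘ ∇ ∘ (∇ + D)) f = 480
∇ (∇ + D) (∇ ∘ Δ ∘ ∇ ∘ (∇ + D)) f = 0
Δ ∇ (∇ + D) (∇ ∘ Δ ∘ ∇ ∘ (∇ + D)) f = 0
∇ Δ ∇ (∇ + D) (∇ ∘ Δ ∘ ∇ ∘ (∇ + D)) f = 0
∇ (∇ ∘ Δ ∘ ∇ ∘ (∇ + D)) (∇ ∘ Δ ∘ ∇ ∘ (∇ + D)) f = 0
D (∇ ∘ Δ ∘ ∇ ∘ (∇ + D)) (∇ ∘ Δ ∘ ∇ ∘ (∇ + D)) f = 0
(∇ + D) (∇ ∘ Δ ∘ ∇ ∘ (∇ + D)) (∇ ∘ Δ ∘ ∇ ∘ (∇ + D)) f = 0
∇ (∇ + D) (∇ ∘ Δ ∘ ∇ ∘ (∇ + D)) (∇ ∘ Δ ∘ ∇ ∘ (∇ + D)) f = 0
Δ ∇ (∇ + D) (∇ ∘ Δ ∘ ∇ ∘ (∇ + D)) (∇ ∘ Δ ∘ ∇ ∘ (∇ + D)) f = 0
∇ Δ ∇ (∇ + D) (∇ ∘ Δ ∘ ∇ ∘ (∇ + D)) (∇ ∘ Δ ∘ ∇ ∘ (∇ + D)) f = 0


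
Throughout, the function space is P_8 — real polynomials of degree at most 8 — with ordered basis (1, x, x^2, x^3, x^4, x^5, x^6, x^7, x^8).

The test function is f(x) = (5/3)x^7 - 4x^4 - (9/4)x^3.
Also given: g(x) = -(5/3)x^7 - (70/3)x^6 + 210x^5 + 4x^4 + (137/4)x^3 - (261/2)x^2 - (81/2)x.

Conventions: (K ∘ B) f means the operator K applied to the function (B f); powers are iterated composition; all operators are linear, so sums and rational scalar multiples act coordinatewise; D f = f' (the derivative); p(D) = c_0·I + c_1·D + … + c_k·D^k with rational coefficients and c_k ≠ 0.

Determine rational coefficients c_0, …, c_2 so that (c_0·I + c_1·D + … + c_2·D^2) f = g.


p(D) = -I − 2·D + 3·D^2, i.e. c_0 = -1, c_1 = -2, c_2 = 3

D^0 f = (5/3)x^7 - 4x^4 - (9/4)x^3
D^1 f = (35/3)x^6 - 16x^3 - (27/4)x^2
D^2 f = 70x^5 - 48x^2 - (27/2)x
matching coefficients of g against c_0 f + c_1 Df + … from the top degree down determines the c_i
solution: c_0 = -1, c_1 = -2, c_2 = 3


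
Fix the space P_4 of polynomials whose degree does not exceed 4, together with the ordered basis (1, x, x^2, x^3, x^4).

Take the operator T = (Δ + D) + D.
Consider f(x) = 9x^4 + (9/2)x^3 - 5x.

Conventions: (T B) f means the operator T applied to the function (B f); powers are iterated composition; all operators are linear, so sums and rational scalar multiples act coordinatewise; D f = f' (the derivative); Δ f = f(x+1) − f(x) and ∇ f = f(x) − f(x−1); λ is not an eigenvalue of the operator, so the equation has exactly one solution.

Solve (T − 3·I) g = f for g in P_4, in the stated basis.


the result is g(x) = -3x^4 - (27/2)x^3 - (93/2)x^2 - (653/6)x - 779/6

write g with unknown coordinates in the stated basis and equate coefficients in (T − 3·I) g = f
solving from the highest basis element down gives g = -3x^4 - (27/2)x^3 - (93/2)x^2 - (653/6)x - 779/6
check: T g = -36x^3 - (279/2)x^2 - (663/2)x - 779/2
so T g − 3·g = 9x^4 + (9/2)x^3 - 5x = f ✓


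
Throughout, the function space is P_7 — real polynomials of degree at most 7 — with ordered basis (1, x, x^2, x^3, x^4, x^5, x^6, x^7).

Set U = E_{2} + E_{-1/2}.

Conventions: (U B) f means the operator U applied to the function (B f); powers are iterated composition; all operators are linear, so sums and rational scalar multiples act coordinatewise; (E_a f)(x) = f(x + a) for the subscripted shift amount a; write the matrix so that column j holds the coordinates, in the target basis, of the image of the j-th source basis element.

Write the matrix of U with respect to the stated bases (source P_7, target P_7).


the matrix is [[2, 3/2, 17/4, 63/8, 257/16, 1023/32, 4097/64, 16383/128]; [0, 2, 3, 51/4, 63/2, 1285/16, 3069/16, 28679/64]; [0, 0, 2, 9/2, 51/2, 315/4, 3855/16, 21483/32]; [0, 0, 0, 2, 6, 85/2, 315/2, 8995/16]; [0, 0, 0, 0, 2, 15/2, 255/4, 2205/8]; [0, 0, 0, 0, 0, 2, 9, 357/4]; [0, 0, 0, 0, 0, 0, 2, 21/2]; [0, 0, 0, 0, 0, 0, 0, 2]] (rows listed top to bottom)

image of 1: 2
image of x: 2x + 3/2
image of x^2: 2x^2 + 3x + 17/4
image of x^3: 2x^3 + (9/2)x^2 + (51/4)x + 63/8
image of x^4: 2x^4 + 6x^3 + (51/2)x^2 + (63/2)x + 257/16
image of x^5: 2x^5 + (15/2)x^4 + (85/2)x^3 + (315/4)x^2 + (1285/16)x + 1023/32
image of x^6: 2x^6 + 9x^5 + (255/4)x^4 + (315/2)x^3 + (3855/16)x^2 + (3069/16)x + 4097/64
image of x^7: 2x^7 + (21/2)x^6 + (357/4)x^5 + (2205/8)x^4 + (8995/16)x^3 + (21483/32)x^2 + (28679/64)x + 16383/128
each image's coordinates form column j of the matrix


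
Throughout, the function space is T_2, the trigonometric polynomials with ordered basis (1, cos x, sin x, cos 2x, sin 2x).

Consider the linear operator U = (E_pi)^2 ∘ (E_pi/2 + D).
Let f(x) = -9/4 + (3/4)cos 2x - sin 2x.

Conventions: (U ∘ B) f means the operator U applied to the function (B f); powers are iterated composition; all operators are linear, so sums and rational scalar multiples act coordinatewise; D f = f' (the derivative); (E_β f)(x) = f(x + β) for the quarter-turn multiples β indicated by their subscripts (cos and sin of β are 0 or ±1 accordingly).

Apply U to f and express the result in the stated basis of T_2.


E_pi/2 f = -9/4 - (3/4)cos 2x + sin 2x
D f = -2cos 2x - (3/2)sin 2x
(E_pi/2 + D) f = -9/4 - (11/4)cos 2x - (1/2)sin 2x
E_pi (E_pi/2 + D) f = -9/4 - (11/4)cos 2x - (1/2)sin 2x
E_pi E_pi (E_pi/2 + D) f = -9/4 - (11/4)cos 2x - (1/2)sin 2x

the image equals g(x) = -9/4 - (11/4)cos 2x - (1/2)sin 2x


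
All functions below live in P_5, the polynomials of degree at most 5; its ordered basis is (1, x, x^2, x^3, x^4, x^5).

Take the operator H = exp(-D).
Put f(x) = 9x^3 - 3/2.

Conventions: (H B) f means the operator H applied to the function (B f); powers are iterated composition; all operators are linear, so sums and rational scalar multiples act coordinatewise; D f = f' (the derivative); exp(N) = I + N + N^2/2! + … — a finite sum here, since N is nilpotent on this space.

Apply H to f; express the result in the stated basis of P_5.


order-1 term: -27x^2
order-2 term: 27x
order-3 term: -9
the series for exp(-D) f terminates at order 3
exp(-D) f = 9x^3 - 27x^2 + 27x - 21/2

the image equals g(x) = 9x^3 - 27x^2 + 27x - 21/2


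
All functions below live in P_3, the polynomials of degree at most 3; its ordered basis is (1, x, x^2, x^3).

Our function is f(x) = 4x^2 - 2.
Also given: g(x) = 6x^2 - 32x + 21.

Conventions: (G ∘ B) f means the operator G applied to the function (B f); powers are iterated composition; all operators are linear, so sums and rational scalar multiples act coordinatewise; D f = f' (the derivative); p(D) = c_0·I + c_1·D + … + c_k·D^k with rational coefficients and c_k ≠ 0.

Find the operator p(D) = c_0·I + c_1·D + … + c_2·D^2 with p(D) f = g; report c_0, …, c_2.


D^0 f = 4x^2 - 2
D^1 f = 8x
D^2 f = 8
matching coefficients of g against c_0 f + c_1 Df + … from the top degree down determines the c_i
solution: c_0 = 3/2, c_1 = -4, c_2 = 3

c_0 = 3/2, c_1 = -4, c_2 = 3


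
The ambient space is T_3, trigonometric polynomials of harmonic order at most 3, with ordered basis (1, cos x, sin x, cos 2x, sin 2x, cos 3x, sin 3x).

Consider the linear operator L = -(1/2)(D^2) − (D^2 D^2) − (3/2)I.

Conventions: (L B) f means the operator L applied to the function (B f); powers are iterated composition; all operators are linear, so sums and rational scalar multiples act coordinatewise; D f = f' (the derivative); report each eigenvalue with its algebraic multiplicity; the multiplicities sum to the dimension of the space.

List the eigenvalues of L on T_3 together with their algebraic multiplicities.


image of 1: -3/2
image of cos x: -2cos x
image of sin x: -2sin x
image of cos 2x: -(31/2)cos 2x
image of sin 2x: -(31/2)sin 2x
image of cos 3x: -78cos 3x
image of sin 3x: -78sin 3x
the matrix is diagonal; its diagonal is (-3/2, -2, -2, -31/2, -31/2, -78, -78)
for a triangular matrix the eigenvalues are the diagonal entries, with algebraic multiplicity their repetition count

λ = -78 (multiplicity 2), λ = -31/2 (multiplicity 2), λ = -2 (multiplicity 2), λ = -3/2 (multiplicity 1)


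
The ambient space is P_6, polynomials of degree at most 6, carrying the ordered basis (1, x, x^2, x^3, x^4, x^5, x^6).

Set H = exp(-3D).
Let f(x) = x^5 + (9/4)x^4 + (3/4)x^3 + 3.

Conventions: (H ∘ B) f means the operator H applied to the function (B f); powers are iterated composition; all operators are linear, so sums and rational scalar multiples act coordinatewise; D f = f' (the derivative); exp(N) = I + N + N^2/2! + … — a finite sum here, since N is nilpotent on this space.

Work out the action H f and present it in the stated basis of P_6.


the result is g(x) = x^5 - (51/4)x^4 + (255/4)x^3 - (621/4)x^2 + (729/4)x - 78

order-1 term: -15x^4 - 27x^3 - (27/4)x^2
order-2 term: 90x^3 + (243/2)x^2 + (81/4)x
order-3 term: -270x^2 - 243x - 81/4
order-4 term: 405x + 729/4
order-5 term: -243
the series for exp(-3D) f terminates at order 5
exp(-3D) f = x^5 - (51/4)x^4 + (255/4)x^3 - (621/4)x^2 + (729/4)x - 78


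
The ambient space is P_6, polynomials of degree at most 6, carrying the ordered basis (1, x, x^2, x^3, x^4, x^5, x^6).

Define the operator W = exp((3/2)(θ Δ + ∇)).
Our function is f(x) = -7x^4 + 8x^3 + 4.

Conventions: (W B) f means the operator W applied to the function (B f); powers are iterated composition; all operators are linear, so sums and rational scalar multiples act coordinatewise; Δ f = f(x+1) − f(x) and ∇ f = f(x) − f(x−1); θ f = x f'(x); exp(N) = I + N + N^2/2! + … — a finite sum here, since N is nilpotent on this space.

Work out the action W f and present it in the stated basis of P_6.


order-1 term: -168x^3 + 45x^2 - 84x + 45/2
order-2 term: -1134x^2 + 135x - 891/4
order-3 term: -2268x + 1269/2
order-4 term: -1701/2
the series for exp((3/2)(θ Δ + ∇)) f terminates at order 4
exp((3/2)(θ Δ + ∇)) f = -7x^4 - 160x^3 - 1089x^2 - 2217x - 1649/4

g(x) = -7x^4 - 160x^3 - 1089x^2 - 2217x - 1649/4


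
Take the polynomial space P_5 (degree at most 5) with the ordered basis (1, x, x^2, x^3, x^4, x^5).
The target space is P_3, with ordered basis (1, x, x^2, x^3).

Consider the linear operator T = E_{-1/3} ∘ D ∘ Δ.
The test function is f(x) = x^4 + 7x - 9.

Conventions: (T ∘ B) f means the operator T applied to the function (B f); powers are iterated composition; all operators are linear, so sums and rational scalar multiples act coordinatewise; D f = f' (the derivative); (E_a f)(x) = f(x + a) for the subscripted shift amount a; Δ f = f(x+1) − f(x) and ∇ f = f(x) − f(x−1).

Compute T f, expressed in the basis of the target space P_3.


the result is g(x) = 12x^2 + 4x + 4/3

Δ f = 4x^3 + 6x^2 + 4x + 8
D Δ f = 12x^2 + 12x + 4
E_{-1/3} D Δ f = 12x^2 + 4x + 4/3


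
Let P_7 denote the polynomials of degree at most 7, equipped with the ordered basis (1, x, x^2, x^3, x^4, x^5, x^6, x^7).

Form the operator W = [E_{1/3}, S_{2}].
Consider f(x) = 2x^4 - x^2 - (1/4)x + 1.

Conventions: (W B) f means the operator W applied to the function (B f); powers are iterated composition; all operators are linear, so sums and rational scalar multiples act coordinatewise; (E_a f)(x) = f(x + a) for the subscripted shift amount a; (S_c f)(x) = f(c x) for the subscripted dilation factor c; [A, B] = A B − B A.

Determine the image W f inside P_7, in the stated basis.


S_{2} f = 32x^4 - 4x^2 - (1/2)x + 1
E_{1/3} S_{2} f = 32x^4 + (128/3)x^3 + (52/3)x^2 + (85/54)x + 127/162
E_{1/3} f = 2x^4 + (8/3)x^3 + (1/3)x^2 - (67/108)x + 269/324
S_{2} E_{1/3} f = 32x^4 + (64/3)x^3 + (4/3)x^2 - (67/54)x + 269/324
[E_{1/3}, S_{2}] f = (64/3)x^3 + 16x^2 + (76/27)x - 5/108

the result is g(x) = (64/3)x^3 + 16x^2 + (76/27)x - 5/108


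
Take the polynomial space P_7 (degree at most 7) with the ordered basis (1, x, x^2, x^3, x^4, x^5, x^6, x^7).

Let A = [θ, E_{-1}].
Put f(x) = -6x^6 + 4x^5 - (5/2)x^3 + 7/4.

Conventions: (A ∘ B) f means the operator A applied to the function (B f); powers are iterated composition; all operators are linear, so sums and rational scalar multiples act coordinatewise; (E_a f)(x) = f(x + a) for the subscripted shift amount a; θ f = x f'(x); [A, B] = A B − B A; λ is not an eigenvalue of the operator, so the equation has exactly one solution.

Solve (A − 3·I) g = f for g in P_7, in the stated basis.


the result is g(x) = 2x^6 + (8/3)x^5 - (140/9)x^4 + (125/54)x^3 + (2765/54)x^2 - (2470/81)x - 20785/972

write g with unknown coordinates in the stated basis and equate coefficients in (A − 3·I) g = f
solving from the highest basis element down gives g = 2x^6 + (8/3)x^5 - (140/9)x^4 + (125/54)x^3 + (2765/54)x^2 - (2470/81)x - 20785/972
check: A g = 12x^5 - (140/3)x^4 + (40/9)x^3 + (2765/18)x^2 - (2470/27)x - 10109/162
so A g − 3·g = -6x^6 + 4x^5 - (5/2)x^3 + 7/4 = f ✓


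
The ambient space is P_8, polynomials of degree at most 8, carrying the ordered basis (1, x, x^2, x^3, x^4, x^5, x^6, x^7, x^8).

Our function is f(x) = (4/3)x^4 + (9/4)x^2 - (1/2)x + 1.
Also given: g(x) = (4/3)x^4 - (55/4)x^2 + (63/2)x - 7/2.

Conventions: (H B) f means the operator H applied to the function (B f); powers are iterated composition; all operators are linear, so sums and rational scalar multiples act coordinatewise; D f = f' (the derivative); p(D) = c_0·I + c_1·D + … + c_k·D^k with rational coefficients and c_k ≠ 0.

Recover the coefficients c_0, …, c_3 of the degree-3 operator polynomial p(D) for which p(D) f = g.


c_0 = 1, c_1 = 0, c_2 = -1, c_3 = 1

D^0 f = (4/3)x^4 + (9/4)x^2 - (1/2)x + 1
D^1 f = (16/3)x^3 + (9/2)x - 1/2
D^2 f = 16x^2 + 9/2
D^3 f = 32x
matching coefficients of g against c_0 f + c_1 Df + … from the top degree down determines the c_i
solution: c_0 = 1, c_1 = 0, c_2 = -1, c_3 = 1


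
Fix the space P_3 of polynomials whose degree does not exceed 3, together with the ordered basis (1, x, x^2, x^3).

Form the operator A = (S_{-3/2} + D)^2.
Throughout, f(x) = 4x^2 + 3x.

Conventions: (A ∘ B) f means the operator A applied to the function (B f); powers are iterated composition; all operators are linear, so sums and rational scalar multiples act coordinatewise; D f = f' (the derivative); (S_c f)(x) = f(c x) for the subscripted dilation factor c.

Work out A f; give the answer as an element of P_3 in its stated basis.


g(x) = (81/4)x^2 + (51/4)x + 13/2

S_{-3/2} f = 9x^2 - (9/2)x
D f = 8x + 3
(S_{-3/2} + D) f = 9x^2 + (7/2)x + 3
S_{-3/2} (S_{-3/2} + D) f = (81/4)x^2 - (21/4)x + 3
D (S_{-3/2} + D) f = 18x + 7/2
(S_{-3/2} + D) (S_{-3/2} + D) f = (81/4)x^2 + (51/4)x + 13/2


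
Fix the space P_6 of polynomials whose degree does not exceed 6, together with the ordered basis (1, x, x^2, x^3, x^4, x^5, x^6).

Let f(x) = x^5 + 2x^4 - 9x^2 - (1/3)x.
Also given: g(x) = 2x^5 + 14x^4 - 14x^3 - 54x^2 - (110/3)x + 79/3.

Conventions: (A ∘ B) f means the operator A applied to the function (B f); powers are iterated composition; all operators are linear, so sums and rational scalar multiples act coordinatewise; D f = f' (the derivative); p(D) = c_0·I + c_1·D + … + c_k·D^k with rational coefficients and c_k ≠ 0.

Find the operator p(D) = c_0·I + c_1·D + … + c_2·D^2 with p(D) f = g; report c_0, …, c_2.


c_0 = 2, c_1 = 2, c_2 = -3/2

D^0 f = x^5 + 2x^4 - 9x^2 - (1/3)x
D^1 f = 5x^4 + 8x^3 - 18x - 1/3
D^2 f = 20x^3 + 24x^2 - 18
matching coefficients of g against c_0 f + c_1 Df + … from the top degree down determines the c_i
solution: c_0 = 2, c_1 = 2, c_2 = -3/2


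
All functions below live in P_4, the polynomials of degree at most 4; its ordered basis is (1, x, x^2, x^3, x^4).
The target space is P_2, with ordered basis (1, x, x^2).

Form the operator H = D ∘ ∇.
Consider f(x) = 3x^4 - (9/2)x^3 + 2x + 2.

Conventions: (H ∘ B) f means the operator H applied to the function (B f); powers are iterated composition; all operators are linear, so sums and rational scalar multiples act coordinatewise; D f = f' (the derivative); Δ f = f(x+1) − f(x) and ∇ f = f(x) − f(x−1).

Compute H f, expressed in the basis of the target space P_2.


the result is g(x) = 36x^2 - 63x + 51/2

∇ f = 12x^3 - (63/2)x^2 + (51/2)x - 11/2
D ∇ f = 36x^2 - 63x + 51/2


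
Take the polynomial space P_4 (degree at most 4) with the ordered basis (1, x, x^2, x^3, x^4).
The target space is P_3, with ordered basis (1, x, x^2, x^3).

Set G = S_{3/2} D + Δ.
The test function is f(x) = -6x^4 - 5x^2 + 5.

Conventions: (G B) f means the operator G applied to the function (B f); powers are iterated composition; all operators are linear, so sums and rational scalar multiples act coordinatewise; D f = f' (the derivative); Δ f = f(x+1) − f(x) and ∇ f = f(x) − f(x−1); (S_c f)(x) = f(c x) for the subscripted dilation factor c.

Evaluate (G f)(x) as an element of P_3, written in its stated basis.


D f = -24x^3 - 10x
S_{3/2} D f = -81x^3 - 15x
Δ f = -24x^3 - 36x^2 - 34x - 11
(S_{3/2} D + Δ) f = -105x^3 - 36x^2 - 49x - 11

g(x) = -105x^3 - 36x^2 - 49x - 11


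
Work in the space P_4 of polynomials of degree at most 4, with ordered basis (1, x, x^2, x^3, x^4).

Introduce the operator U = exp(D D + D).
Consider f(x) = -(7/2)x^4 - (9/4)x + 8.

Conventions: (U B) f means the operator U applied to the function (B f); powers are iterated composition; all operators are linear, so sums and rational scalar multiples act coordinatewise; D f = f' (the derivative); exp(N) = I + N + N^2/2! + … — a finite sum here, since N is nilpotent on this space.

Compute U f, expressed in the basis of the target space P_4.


order-1 term: -14x^3 - 42x^2 - 9/4
order-2 term: -21x^2 - 84x - 42
order-3 term: -14x - 42
order-4 term: -7/2
the series for exp(D D + D) f terminates at order 4
exp(D D + D) f = -(7/2)x^4 - 14x^3 - 63x^2 - (401/4)x - 327/4

g(x) = -(7/2)x^4 - 14x^3 - 63x^2 - (401/4)x - 327/4


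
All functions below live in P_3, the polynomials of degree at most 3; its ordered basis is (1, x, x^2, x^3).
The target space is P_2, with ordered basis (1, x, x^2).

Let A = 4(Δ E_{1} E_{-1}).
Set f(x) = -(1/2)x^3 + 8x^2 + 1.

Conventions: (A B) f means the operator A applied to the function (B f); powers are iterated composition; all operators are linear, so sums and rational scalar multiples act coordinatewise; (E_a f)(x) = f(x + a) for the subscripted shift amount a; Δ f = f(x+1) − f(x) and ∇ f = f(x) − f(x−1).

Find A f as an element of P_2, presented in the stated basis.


E_{-1} f = -(1/2)x^3 + (19/2)x^2 - (35/2)x + 19/2
E_{1} E_{-1} f = -(1/2)x^3 + 8x^2 + 1
Δ E_{1} E_{-1} f = -(3/2)x^2 + (29/2)x + 15/2
(4(Δ E_{1} E_{-1})) f = -6x^2 + 58x + 30

the result is g(x) = -6x^2 + 58x + 30


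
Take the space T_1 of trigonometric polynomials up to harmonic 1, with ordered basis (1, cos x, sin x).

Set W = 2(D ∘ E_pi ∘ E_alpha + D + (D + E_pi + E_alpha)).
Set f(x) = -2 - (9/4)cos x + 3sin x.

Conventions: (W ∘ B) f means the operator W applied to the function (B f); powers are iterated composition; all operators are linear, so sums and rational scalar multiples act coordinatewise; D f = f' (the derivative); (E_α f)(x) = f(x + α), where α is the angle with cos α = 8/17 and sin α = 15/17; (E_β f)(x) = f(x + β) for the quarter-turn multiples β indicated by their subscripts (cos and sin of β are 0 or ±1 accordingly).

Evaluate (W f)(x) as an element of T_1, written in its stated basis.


E_alpha f = -2 + (27/17)cos x + (231/68)sin x
E_pi E_alpha f = -2 - (27/17)cos x - (231/68)sin x
D E_pi E_alpha f = -(231/68)cos x + (27/17)sin x
D f = 3cos x + (9/4)sin x
D f = 3cos x + (9/4)sin x
E_pi f = -2 + (9/4)cos x - 3sin x
E_alpha f = -2 + (27/17)cos x + (231/68)sin x
(D + E_pi + E_alpha) f = -4 + (465/68)cos x + (45/17)sin x
(D ∘ E_pi ∘ E_alpha + D + (D + E_pi + E_alpha)) f = -4 + (219/34)cos x + (441/68)sin x
(2(D ∘ E_pi ∘ E_alpha + D + (D + E_pi + E_alpha))) f = -8 + (219/17)cos x + (441/34)sin x

the image equals g(x) = -8 + (219/17)cos x + (441/34)sin x


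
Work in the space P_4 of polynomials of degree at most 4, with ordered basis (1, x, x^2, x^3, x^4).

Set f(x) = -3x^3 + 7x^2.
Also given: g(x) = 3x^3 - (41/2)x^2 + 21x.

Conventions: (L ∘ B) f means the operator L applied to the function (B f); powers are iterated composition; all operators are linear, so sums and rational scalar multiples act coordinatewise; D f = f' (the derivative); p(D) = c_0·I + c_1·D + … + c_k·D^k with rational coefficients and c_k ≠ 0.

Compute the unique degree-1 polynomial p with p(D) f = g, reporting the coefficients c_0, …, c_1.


D^0 f = -3x^3 + 7x^2
D^1 f = -9x^2 + 14x
matching coefficients of g against c_0 f + c_1 Df + … from the top degree down determines the c_i
solution: c_0 = -1, c_1 = 3/2

c_0 = -1, c_1 = 3/2


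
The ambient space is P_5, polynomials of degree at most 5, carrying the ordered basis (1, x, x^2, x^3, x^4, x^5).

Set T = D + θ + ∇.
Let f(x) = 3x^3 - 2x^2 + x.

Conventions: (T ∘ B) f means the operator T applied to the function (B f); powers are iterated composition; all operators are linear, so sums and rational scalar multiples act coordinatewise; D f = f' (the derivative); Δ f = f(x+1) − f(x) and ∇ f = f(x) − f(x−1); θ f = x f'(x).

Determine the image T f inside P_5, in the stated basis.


D f = 9x^2 - 4x + 1
θ f = 9x^3 - 4x^2 + x
∇ f = 9x^2 - 13x + 6
(D + θ + ∇) f = 9x^3 + 14x^2 - 16x + 7

the image equals g(x) = 9x^3 + 14x^2 - 16x + 7


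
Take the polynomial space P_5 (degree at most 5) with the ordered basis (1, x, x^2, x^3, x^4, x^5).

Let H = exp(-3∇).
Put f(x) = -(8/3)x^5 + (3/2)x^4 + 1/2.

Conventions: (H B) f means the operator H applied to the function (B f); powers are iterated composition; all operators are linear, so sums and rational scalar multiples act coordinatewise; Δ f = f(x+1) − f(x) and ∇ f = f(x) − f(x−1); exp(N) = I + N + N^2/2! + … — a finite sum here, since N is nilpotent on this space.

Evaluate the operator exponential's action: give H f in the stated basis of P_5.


order-1 term: 40x^4 - 98x^3 + 107x^2 - 58x + 25/2
order-2 term: -240x^3 + 801x^2 - 1002x + 909/2
order-3 term: 720x^2 - 2322x + 2043
order-4 term: -1080x + 4563/2
order-5 term: 648
the series for exp(-3∇) f terminates at order 5
exp(-3∇) f = -(8/3)x^5 + (83/2)x^4 - 338x^3 + 1628x^2 - 4462x + 5440

the image equals g(x) = -(8/3)x^5 + (83/2)x^4 - 338x^3 + 1628x^2 - 4462x + 5440


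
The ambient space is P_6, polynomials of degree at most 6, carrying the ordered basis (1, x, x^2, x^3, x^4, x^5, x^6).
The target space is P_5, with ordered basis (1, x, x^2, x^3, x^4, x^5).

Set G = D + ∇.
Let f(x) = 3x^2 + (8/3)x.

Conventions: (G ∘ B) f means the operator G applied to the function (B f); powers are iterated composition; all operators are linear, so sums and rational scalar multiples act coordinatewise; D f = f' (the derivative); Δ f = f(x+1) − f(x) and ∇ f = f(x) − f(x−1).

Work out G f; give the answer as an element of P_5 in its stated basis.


the result is g(x) = 12x + 7/3

D f = 6x + 8/3
∇ f = 6x - 1/3
(D + ∇) f = 12x + 7/3


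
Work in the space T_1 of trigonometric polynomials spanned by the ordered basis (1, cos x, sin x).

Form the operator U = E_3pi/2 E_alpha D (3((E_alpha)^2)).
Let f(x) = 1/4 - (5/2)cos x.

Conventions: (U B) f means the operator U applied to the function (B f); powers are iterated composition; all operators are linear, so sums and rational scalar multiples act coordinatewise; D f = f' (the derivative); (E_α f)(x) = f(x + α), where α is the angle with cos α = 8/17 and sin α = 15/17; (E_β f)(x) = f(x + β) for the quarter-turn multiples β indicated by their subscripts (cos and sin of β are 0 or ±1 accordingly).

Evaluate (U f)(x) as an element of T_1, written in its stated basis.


E_alpha f = 1/4 - (20/17)cos x + (75/34)sin x
E_alpha E_alpha f = 1/4 + (805/578)cos x + (600/289)sin x
(3((E_alpha)^2)) f = 3/4 + (2415/578)cos x + (1800/289)sin x
D (3((E_alpha)^2)) f = (1800/289)cos x - (2415/578)sin x
E_alpha D (3((E_alpha)^2)) f = -(7425/9826)cos x - (36660/4913)sin x
E_3pi/2 (E_alpha D) (3((E_alpha)^2)) f = (36660/4913)cos x - (7425/9826)sin x

the image equals g(x) = (36660/4913)cos x - (7425/9826)sin x


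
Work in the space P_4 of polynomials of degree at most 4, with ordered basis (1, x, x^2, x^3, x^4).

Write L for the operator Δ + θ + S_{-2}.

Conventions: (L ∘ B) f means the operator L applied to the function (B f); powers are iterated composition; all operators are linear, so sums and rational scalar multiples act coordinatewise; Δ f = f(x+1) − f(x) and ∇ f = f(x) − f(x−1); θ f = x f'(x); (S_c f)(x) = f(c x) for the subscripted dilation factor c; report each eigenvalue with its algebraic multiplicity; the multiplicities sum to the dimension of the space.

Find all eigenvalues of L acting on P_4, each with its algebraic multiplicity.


λ = -5 (multiplicity 1), λ = -1 (multiplicity 1), λ = 1 (multiplicity 1), λ = 6 (multiplicity 1), λ = 20 (multiplicity 1)

image of 1: 1
image of x: -x + 1
image of x^2: 6x^2 + 2x + 1
image of x^3: -5x^3 + 3x^2 + 3x + 1
image of x^4: 20x^4 + 4x^3 + 6x^2 + 4x + 1
the matrix is upper triangular; its diagonal is (1, -1, 6, -5, 20)
for a triangular matrix the eigenvalues are the diagonal entries, with algebraic multiplicity their repetition count


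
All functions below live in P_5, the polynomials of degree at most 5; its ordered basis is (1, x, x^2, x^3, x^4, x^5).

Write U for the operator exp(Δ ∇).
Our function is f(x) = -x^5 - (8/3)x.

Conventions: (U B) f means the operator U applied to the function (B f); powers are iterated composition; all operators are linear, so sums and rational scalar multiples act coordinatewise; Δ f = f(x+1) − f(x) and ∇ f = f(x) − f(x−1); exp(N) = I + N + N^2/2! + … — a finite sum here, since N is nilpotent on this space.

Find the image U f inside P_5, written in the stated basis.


the image equals g(x) = -x^5 - 20x^3 - (218/3)x

order-1 term: -20x^3 - 10x
order-2 term: -60x
the series for exp(Δ ∇) f terminates at order 2
exp(Δ ∇) f = -x^5 - 20x^3 - (218/3)x


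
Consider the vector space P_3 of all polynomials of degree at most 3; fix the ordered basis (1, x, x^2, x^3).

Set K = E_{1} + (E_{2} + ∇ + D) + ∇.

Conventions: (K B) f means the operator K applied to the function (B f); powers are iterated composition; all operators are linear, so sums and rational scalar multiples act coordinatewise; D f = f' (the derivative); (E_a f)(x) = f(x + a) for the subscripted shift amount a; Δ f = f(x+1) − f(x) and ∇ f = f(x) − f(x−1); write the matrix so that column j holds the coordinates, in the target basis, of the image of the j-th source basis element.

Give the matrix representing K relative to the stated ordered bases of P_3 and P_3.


image of 1: 2
image of x: 2x + 6
image of x^2: 2x^2 + 12x + 3
image of x^3: 2x^3 + 18x^2 + 9x + 11
each image's coordinates form column j of the matrix

the matrix is [[2, 6, 3, 11]; [0, 2, 12, 9]; [0, 0, 2, 18]; [0, 0, 0, 2]] (rows listed top to bottom)


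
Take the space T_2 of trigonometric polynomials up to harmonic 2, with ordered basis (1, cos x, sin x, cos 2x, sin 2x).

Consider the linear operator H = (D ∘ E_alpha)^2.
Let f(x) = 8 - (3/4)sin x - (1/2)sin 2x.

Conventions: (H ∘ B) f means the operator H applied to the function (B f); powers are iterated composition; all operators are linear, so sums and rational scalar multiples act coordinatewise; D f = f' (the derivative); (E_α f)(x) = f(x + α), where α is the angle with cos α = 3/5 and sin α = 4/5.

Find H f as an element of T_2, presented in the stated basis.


the result is g(x) = (18/25)cos x - (21/100)sin x - (672/625)cos 2x - (1054/625)sin 2x

E_alpha f = 8 - (3/5)cos x - (9/20)sin x - (12/25)cos 2x + (7/50)sin 2x
D E_alpha f = -(9/20)cos x + (3/5)sin x + (7/25)cos 2x + (24/25)sin 2x
E_alpha (D ∘ E_alpha) f = (21/100)cos x + (18/25)sin x + (527/625)cos 2x - (336/625)sin 2x
D E_alpha (D ∘ E_alpha) f = (18/25)cos x - (21/100)sin x - (672/625)cos 2x - (1054/625)sin 2x


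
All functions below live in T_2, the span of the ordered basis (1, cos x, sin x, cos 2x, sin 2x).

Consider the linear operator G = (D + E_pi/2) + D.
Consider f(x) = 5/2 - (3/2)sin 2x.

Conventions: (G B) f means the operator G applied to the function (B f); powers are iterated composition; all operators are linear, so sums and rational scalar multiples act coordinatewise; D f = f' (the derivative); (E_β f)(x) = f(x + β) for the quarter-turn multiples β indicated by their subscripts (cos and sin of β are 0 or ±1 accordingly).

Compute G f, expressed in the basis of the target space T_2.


the result is g(x) = 5/2 - 6cos 2x + (3/2)sin 2x

D f = -3cos 2x
E_pi/2 f = 5/2 + (3/2)sin 2x
(D + E_pi/2) f = 5/2 - 3cos 2x + (3/2)sin 2x
D f = -3cos 2x
((D + E_pi/2) + D) f = 5/2 - 6cos 2x + (3/2)sin 2x


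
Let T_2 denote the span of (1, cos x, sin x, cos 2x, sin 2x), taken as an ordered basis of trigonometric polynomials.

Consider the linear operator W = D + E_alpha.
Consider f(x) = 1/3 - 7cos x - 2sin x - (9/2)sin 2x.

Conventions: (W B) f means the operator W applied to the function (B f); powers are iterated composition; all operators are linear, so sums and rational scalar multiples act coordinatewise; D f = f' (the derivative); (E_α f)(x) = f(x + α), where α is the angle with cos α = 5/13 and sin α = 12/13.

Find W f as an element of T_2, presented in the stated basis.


the result is g(x) = 1/3 - (85/13)cos x + (165/13)sin x - (2061/169)cos 2x + (1071/338)sin 2x

D f = -2cos x + 7sin x - 9cos 2x
E_alpha f = 1/3 - (59/13)cos x + (74/13)sin x - (540/169)cos 2x + (1071/338)sin 2x
(D + E_alpha) f = 1/3 - (85/13)cos x + (165/13)sin x - (2061/169)cos 2x + (1071/338)sin 2x


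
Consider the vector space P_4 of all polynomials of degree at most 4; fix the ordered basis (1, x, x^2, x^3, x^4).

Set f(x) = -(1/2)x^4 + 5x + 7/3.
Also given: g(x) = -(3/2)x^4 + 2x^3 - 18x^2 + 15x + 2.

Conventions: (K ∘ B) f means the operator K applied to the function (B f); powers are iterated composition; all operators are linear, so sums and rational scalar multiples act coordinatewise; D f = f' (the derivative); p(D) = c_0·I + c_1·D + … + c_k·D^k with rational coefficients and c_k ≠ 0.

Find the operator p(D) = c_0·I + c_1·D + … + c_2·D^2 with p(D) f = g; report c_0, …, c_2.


c_0 = 3, c_1 = -1, c_2 = 3

D^0 f = -(1/2)x^4 + 5x + 7/3
D^1 f = -2x^3 + 5
D^2 f = -6x^2
matching coefficients of g against c_0 f + c_1 Df + … from the top degree down determines the c_i
solution: c_0 = 3, c_1 = -1, c_2 = 3


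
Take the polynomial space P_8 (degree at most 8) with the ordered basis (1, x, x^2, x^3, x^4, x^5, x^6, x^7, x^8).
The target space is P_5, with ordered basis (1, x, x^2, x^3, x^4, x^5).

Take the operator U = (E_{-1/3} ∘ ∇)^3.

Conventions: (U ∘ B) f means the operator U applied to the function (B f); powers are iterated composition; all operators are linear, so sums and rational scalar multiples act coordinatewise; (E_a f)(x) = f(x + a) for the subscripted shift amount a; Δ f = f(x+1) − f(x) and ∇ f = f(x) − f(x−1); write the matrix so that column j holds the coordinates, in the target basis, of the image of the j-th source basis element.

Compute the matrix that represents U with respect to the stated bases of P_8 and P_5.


the matrix is [[0, 0, 0, 6, -60, 390, -2100, 10206, -46620]; [0, 0, 0, 0, 24, -300, 2340, -14700, 81648]; [0, 0, 0, 0, 0, 60, -900, 8190, -58800]; [0, 0, 0, 0, 0, 0, 120, -2100, 21840]; [0, 0, 0, 0, 0, 0, 0, 210, -4200]; [0, 0, 0, 0, 0, 0, 0, 0, 336]] (rows listed top to bottom)

image of 1: 0
image of x: 0
image of x^2: 0
image of x^3: 6
image of x^4: 24x - 60
image of x^5: 60x^2 - 300x + 390
image of x^6: 120x^3 - 900x^2 + 2340x - 2100
image of x^7: 210x^4 - 2100x^3 + 8190x^2 - 14700x + 10206
image of x^8: 336x^5 - 4200x^4 + 21840x^3 - 58800x^2 + 81648x - 46620
each image's coordinates form column j of the matrix


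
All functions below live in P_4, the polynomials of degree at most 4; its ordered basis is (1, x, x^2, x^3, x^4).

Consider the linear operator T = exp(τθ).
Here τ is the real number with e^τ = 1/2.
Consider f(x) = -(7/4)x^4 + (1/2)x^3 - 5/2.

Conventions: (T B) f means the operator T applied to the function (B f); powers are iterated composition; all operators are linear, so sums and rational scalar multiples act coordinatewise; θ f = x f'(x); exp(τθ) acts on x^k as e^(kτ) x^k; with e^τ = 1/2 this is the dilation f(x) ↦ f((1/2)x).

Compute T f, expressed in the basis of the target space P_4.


exp(τθ) x^k = e^(kτ) x^k; with e^τ = 1/2 this sends x^k to (1/2)^k x^k
x^3 ↦ 1/8 x^3
x^4 ↦ 1/16 x^4
applying this coordinatewise to f: exp(τθ) f = -(7/64)x^4 + (1/16)x^3 - 5/2

the image equals g(x) = -(7/64)x^4 + (1/16)x^3 - 5/2


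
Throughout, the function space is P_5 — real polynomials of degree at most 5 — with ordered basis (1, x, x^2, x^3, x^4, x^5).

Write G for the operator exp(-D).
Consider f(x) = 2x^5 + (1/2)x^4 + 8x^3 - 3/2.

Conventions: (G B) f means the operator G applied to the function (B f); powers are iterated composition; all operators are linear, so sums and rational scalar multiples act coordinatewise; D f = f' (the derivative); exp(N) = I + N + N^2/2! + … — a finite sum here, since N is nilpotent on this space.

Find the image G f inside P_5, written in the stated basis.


order-1 term: -10x^4 - 2x^3 - 24x^2
order-2 term: 20x^3 + 3x^2 + 24x
order-3 term: -20x^2 - 2x - 8
order-4 term: 10x + 1/2
order-5 term: -2
the series for exp(-D) f terminates at order 5
exp(-D) f = 2x^5 - (19/2)x^4 + 26x^3 - 41x^2 + 32x - 11

g(x) = 2x^5 - (19/2)x^4 + 26x^3 - 41x^2 + 32x - 11


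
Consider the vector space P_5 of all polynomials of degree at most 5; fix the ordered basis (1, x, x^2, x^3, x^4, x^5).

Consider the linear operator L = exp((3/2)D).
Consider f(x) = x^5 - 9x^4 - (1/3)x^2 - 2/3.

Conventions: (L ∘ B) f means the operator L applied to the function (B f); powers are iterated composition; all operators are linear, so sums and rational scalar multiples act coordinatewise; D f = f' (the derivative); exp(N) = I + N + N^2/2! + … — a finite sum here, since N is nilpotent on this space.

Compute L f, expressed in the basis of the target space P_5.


g(x) = x^5 - (3/2)x^4 - (63/2)x^3 - (1057/12)x^2 - (1555/16)x - 3781/96

order-1 term: (15/2)x^4 - 54x^3 - x
order-2 term: (45/2)x^3 - (243/2)x^2 - 3/4
order-3 term: (135/4)x^2 - (243/2)x
order-4 term: (405/16)x - 729/16
order-5 term: 243/32
the series for exp((3/2)D) f terminates at order 5
exp((3/2)D) f = x^5 - (3/2)x^4 - (63/2)x^3 - (1057/12)x^2 - (1555/16)x - 3781/96


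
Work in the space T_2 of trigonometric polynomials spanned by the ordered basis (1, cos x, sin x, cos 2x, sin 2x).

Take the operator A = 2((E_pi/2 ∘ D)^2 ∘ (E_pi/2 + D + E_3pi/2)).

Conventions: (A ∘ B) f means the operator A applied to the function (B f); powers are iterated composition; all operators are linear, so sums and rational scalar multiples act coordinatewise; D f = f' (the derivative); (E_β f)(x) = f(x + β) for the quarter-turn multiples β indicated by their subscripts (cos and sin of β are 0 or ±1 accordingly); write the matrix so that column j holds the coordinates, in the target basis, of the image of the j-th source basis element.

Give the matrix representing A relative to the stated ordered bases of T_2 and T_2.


the matrix is [[0, 0, 0, 0, 0]; [0, 0, 2, 0, 0]; [0, -2, 0, 0, 0]; [0, 0, 0, 16, -16]; [0, 0, 0, 16, 16]] (rows listed top to bottom)

image of 1: 0
image of cos x: -2sin x
image of sin x: 2cos x
image of cos 2x: 16cos 2x + 16sin 2x
image of sin 2x: -16cos 2x + 16sin 2x
each image's coordinates form column j of the matrix


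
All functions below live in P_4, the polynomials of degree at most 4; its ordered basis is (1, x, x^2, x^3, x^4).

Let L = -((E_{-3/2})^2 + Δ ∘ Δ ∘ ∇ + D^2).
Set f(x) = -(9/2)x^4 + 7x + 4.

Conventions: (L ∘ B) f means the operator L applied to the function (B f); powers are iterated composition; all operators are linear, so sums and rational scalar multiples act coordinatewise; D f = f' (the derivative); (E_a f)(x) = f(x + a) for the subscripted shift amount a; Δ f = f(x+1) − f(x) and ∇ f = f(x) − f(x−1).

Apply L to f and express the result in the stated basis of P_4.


E_{-3/2} f = -(9/2)x^4 + 27x^3 - (243/4)x^2 + (271/4)x - 937/32
E_{-3/2} E_{-3/2} f = -(9/2)x^4 + 54x^3 - 243x^2 + 493x - 763/2
∇ f = -18x^3 + 27x^2 - 18x + 23/2
Δ ∇ f = -54x^2 - 9
Δ Δ ∇ f = -108x - 54
D f = -18x^3 + 7
D D f = -54x^2
((E_{-3/2})^2 + Δ ∘ Δ ∘ ∇ + D^2) f = -(9/2)x^4 + 54x^3 - 297x^2 + 385x - 871/2
(-((E_{-3/2})^2 + Δ ∘ Δ ∘ ∇ + D^2)) f = (9/2)x^4 - 54x^3 + 297x^2 - 385x + 871/2

g(x) = (9/2)x^4 - 54x^3 + 297x^2 - 385x + 871/2


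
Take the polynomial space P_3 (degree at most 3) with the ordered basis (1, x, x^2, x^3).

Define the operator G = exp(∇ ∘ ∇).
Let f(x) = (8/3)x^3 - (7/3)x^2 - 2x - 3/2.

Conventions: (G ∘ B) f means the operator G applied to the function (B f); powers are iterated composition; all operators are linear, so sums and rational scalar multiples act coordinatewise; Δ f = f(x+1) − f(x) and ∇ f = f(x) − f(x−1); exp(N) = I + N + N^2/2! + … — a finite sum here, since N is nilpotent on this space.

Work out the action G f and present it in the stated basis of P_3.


order-1 term: 16x - 62/3
the series for exp(∇ ∘ ∇) f terminates at order 1
exp(∇ ∘ ∇) f = (8/3)x^3 - (7/3)x^2 + 14x - 133/6

the result is g(x) = (8/3)x^3 - (7/3)x^2 + 14x - 133/6


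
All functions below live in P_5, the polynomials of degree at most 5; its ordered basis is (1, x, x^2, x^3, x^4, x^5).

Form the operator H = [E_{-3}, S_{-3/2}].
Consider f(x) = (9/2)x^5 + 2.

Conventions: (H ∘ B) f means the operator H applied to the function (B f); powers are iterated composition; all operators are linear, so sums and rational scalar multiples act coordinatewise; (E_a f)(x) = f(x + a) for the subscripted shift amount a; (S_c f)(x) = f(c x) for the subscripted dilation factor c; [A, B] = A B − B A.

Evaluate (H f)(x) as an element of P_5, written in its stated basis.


g(x) = (54675/64)x^4 - (54675/32)x^3 + (382725/32)x^2 - (710775/64)x + 601425/64

S_{-3/2} f = -(2187/64)x^5 + 2
E_{-3} S_{-3/2} f = -(2187/64)x^5 + (32805/64)x^4 - (98415/32)x^3 + (295245/32)x^2 - (885735/64)x + 531569/64
E_{-3} f = (9/2)x^5 - (135/2)x^4 + 405x^3 - 1215x^2 + (3645/2)x - 2183/2
S_{-3/2} E_{-3} f = -(2187/64)x^5 - (10935/32)x^4 - (10935/8)x^3 - (10935/4)x^2 - (10935/4)x - 2183/2
[E_{-3}, S_{-3/2}] f = (54675/64)x^4 - (54675/32)x^3 + (382725/32)x^2 - (710775/64)x + 601425/64
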